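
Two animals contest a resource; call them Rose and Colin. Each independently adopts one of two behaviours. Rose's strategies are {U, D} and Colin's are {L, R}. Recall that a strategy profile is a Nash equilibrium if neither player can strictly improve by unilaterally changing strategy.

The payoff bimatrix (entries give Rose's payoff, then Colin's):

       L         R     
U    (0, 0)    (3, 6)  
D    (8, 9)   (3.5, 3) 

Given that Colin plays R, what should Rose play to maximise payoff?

Against R, Rose earns 3 from U and 3.5 from D.
So D is the best response.

D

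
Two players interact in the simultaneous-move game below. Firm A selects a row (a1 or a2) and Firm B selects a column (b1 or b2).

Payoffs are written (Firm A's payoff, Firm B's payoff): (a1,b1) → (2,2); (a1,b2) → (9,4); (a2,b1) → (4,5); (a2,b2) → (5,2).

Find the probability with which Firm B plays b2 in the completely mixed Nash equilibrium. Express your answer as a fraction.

Let y be the probability that Firm B plays b1. In a completely mixed equilibrium, Firm A must be indifferent between a1 and a2.
Firm A's expected payoff from a1 is 2y + 9(1−y); from a2 it is 4y + 5(1−y).
Setting these equal: −7y + 9 = −y + 5, so y = 2/3.
Therefore Firm B plays b2 with probability 1 − 2/3 = 1/3.

1/3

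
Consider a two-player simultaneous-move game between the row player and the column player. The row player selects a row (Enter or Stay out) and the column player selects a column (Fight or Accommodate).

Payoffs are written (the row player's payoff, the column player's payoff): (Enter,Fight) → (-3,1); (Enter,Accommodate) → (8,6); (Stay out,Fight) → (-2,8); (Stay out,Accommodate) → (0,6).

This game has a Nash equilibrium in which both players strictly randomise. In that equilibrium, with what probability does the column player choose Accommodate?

1/9

Let y be the probability that the column player plays Fight. In a completely mixed equilibrium, the row player must be indifferent between Enter and Stay out.
The row player's expected payoff from Enter is −3y + 8(1−y); from Stay out it is −2y.
Setting these equal: −11y + 8 = −2y, so y = 8/9.
Therefore the column player plays Accommodate with probability 1 − 8/9 = 1/9.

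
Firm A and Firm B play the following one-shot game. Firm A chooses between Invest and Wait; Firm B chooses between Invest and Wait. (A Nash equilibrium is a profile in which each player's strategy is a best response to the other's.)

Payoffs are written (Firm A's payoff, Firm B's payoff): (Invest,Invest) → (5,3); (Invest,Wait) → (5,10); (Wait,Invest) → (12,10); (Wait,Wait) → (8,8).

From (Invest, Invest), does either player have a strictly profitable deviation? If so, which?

Firm A at (Invest, Invest) earns 5; deviating to Wait yields 12 — a strict improvement.
Firm B earns 3; deviating to Wait yields 10 — a strict improvement.
Both Firm A and Firm B have strictly profitable deviations.

Both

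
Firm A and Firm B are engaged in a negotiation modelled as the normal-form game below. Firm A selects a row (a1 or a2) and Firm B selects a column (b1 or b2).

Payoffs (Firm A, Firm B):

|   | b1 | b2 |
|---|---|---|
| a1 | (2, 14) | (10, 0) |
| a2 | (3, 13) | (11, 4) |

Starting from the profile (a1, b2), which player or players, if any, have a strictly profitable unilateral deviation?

Firm A at (a1, b2) earns 10; deviating to a2 yields 11 — a strict improvement.
Firm B earns 0; deviating to b1 yields 14 — a strict improvement.
Both Firm A and Firm B have strictly profitable deviations.

Both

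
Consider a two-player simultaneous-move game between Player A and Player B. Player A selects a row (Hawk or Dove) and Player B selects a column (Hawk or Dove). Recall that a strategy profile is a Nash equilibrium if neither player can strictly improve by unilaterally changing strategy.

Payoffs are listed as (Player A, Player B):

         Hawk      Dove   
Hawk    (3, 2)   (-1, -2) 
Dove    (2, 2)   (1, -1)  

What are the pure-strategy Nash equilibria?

(Hawk, Hawk): Player A gets 3 ≥ 2 from Dove, and Player B gets 2 ≥ -2 from Dove — Nash equilibrium.
(Hawk, Dove): Player A prefers Dove (1 > -1); Player B prefers Hawk (2 > -2) — not an equilibrium.
(Dove, Hawk): Player A prefers Hawk (3 > 2) — not an equilibrium.
(Dove, Dove): Player B prefers Hawk (2 > -1) — not an equilibrium.

(Hawk, Hawk)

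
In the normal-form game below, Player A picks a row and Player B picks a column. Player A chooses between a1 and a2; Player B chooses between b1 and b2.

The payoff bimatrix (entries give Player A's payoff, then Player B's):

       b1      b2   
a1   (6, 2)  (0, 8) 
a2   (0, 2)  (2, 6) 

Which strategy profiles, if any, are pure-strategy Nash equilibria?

(a2, b2)

(a1, b1): Player B prefers b2 (8 > 2) — not an equilibrium.
(a1, b2): Player A prefers a2 (2 > 0) — not an equilibrium.
(a2, b1): Player A prefers a1 (6 > 0); Player B prefers b2 (6 > 2) — not an equilibrium.
(a2, b2): Player A gets 2 ≥ 0 from a1, and Player B gets 6 ≥ 2 from b1 — Nash equilibrium.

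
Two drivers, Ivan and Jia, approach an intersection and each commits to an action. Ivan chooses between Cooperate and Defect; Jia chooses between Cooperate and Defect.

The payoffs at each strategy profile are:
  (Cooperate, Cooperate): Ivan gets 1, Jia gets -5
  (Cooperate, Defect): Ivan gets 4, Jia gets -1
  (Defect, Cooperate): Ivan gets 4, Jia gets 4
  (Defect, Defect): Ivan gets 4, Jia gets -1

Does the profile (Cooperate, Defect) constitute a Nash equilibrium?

At (Cooperate, Defect), Ivan earns 4; switching to Defect would give 4, so Ivan has no profitable deviation.
Jia earns -1; switching to Cooperate would give -5, so Jia has no profitable deviation.
Neither player can gain by a unilateral deviation, so this profile is a Nash equilibrium.

Yes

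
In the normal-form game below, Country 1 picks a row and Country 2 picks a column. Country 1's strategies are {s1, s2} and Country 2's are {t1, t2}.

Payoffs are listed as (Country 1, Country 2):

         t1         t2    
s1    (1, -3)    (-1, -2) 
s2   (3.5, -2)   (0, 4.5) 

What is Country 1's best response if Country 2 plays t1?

Against t1, Country 1 earns 1 from s1 and 3.5 from s2.
So s2 is the best response.

s2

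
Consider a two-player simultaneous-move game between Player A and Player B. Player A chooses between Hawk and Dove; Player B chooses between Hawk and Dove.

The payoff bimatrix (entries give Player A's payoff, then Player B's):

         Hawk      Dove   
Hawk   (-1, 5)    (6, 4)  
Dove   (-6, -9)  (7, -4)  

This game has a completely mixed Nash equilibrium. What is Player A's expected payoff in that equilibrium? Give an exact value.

29/6

First find y, the probability Player B plays Hawk, from Player A's indifference between Hawk and Dove: −y + 6(1−y) = −6y + 7(1−y), giving y = 1/6.
Since Player A is indifferent in equilibrium, Player A's expected payoff equals the payoff from either row against (1/6, 5/6). Using Hawk: −(1/6) + 6(5/6) = 29/6.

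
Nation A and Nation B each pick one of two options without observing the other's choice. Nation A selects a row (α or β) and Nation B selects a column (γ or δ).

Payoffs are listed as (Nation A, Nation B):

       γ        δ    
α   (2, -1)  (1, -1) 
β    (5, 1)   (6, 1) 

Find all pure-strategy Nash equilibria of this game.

(α, γ): Nation A prefers β (5 > 2) — not an equilibrium.
(α, δ): Nation A prefers β (6 > 1) — not an equilibrium.
(β, γ): Nation A gets 5 ≥ 2 from α, and Nation B gets 1 ≥ 1 from δ — Nash equilibrium.
(β, δ): Nation A gets 6 ≥ 1 from α, and Nation B gets 1 ≥ 1 from γ — Nash equilibrium.

(β, γ) and (β, δ)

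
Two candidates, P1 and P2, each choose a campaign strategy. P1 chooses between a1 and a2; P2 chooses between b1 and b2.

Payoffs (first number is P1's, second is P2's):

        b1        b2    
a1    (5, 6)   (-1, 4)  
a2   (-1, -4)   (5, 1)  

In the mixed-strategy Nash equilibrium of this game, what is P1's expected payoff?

First find q, the probability P2 plays b1, from P1's indifference between a1 and a2: 5q − (1−q) = −q + 5(1−q), giving q = 1/2.
Since P1 is indifferent in equilibrium, P1's expected payoff equals the payoff from either row against (1/2, 1/2). Using a1: 5(1/2) − (1/2) = 2.

2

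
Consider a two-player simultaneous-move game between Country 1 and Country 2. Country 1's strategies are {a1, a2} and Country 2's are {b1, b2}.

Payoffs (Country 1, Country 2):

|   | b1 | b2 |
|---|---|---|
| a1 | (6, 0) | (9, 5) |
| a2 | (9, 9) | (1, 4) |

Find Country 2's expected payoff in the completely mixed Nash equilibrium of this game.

First find x, the probability Country 1 plays a1, from Country 2's indifference between b1 and b2: 9(1−x) = 5x + 4(1−x), giving x = 1/2.
Since Country 2 is indifferent in equilibrium, Country 2's expected payoff equals the payoff from either column against (1/2, 1/2). Using b1: 9(1/2) = 9/2.

9/2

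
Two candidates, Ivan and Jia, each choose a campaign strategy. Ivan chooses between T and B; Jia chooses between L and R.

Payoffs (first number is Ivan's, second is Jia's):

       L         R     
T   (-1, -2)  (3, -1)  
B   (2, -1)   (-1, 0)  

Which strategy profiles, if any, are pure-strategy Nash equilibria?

(T, L): Ivan prefers B (2 > -1); Jia prefers R (-1 > -2) — not an equilibrium.
(T, R): Ivan gets 3 ≥ -1 from B, and Jia gets -1 ≥ -2 from L — Nash equilibrium.
(B, L): Jia prefers R (0 > -1) — not an equilibrium.
(B, R): Ivan prefers T (3 > -1) — not an equilibrium.

(T, R)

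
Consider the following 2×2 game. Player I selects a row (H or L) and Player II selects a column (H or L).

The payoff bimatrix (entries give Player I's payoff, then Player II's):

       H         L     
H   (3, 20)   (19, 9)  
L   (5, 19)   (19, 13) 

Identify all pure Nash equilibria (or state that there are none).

(H, H): Player I prefers L (5 > 3) — not an equilibrium.
(H, L): Player II prefers H (20 > 9) — not an equilibrium.
(L, H): Player I gets 5 ≥ 3 from H, and Player II gets 19 ≥ 13 from L — Nash equilibrium.
(L, L): Player II prefers H (19 > 13) — not an equilibrium.

(L, H)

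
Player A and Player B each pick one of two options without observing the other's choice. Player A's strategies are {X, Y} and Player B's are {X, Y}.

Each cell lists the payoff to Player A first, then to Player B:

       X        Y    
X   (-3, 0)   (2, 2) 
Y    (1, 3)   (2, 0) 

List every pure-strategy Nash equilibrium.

(X, X): Player A prefers Y (1 > -3); Player B prefers Y (2 > 0) — not an equilibrium.
(X, Y): Player A gets 2 ≥ 2 from Y, and Player B gets 2 ≥ 0 from X — Nash equilibrium.
(Y, X): Player A gets 1 ≥ -3 from X, and Player B gets 3 ≥ 0 from Y — Nash equilibrium.
(Y, Y): Player B prefers X (3 > 0) — not an equilibrium.

(X, Y) and (Y, X)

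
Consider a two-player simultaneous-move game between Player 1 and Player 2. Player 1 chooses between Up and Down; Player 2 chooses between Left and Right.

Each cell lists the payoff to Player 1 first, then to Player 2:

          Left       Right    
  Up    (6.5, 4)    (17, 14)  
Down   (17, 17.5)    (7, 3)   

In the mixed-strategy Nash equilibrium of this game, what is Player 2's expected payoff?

466/49

First find x, the probability Player 1 plays Up, from Player 2's indifference between Left and Right: 4x + 17.5(1−x) = 14x + 3(1−x), giving x = 29/49.
Since Player 2 is indifferent in equilibrium, Player 2's expected payoff equals the payoff from either column against (29/49, 20/49). Using Left: 4(29/49) + 17.5(20/49) = 466/49.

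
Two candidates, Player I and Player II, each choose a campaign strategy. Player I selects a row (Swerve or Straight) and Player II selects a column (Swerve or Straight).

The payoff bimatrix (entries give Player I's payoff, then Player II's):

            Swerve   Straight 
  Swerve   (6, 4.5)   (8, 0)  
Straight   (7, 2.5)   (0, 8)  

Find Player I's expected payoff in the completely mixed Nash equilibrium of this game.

56/9

First find q, the probability Player II plays Swerve, from Player I's indifference between Swerve and Straight: 6q + 8(1−q) = 7q, giving q = 8/9.
Since Player I is indifferent in equilibrium, Player I's expected payoff equals the payoff from either row against (8/9, 1/9). Using Swerve: 6(8/9) + 8(1/9) = 56/9.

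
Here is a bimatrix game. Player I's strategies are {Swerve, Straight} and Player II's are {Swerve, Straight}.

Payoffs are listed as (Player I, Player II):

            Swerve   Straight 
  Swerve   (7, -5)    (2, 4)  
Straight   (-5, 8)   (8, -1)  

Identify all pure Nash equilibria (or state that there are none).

(Swerve, Swerve): Player II prefers Straight (4 > -5) — not an equilibrium.
(Swerve, Straight): Player I prefers Straight (8 > 2) — not an equilibrium.
(Straight, Swerve): Player I prefers Swerve (7 > -5) — not an equilibrium.
(Straight, Straight): Player II prefers Swerve (8 > -1) — not an equilibrium.

none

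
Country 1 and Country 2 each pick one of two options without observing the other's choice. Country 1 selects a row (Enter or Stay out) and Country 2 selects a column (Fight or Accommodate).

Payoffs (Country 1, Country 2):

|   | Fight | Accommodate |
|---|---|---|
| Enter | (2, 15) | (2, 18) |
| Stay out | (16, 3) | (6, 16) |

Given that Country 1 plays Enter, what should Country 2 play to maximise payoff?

Accommodate

Against Enter, Country 2 earns 15 from Fight and 18 from Accommodate.
So Accommodate is the best response.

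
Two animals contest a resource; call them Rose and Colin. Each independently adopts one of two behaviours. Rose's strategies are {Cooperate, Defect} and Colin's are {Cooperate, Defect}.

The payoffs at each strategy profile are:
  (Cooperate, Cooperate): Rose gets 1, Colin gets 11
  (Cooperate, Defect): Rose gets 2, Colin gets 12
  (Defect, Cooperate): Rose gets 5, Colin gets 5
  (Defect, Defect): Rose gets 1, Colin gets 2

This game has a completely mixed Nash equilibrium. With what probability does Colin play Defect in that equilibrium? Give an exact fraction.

4/5

Let y be the probability that Colin plays Cooperate. In a completely mixed equilibrium, Rose must be indifferent between Cooperate and Defect.
Rose's expected payoff from Cooperate is y + 2(1−y); from Defect it is 5y + (1−y).
Setting these equal: −y + 2 = 4y + 1, so y = 1/5.
Therefore Colin plays Defect with probability 1 − 1/5 = 4/5.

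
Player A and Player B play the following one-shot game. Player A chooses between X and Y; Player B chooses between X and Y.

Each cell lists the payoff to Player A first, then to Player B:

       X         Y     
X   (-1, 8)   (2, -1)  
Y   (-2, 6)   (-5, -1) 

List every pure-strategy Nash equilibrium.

(X, X)

(X, X): Player A gets -1 ≥ -2 from Y, and Player B gets 8 ≥ -1 from Y — Nash equilibrium.
(X, Y): Player B prefers X (8 > -1) — not an equilibrium.
(Y, X): Player A prefers X (-1 > -2) — not an equilibrium.
(Y, Y): Player A prefers X (2 > -5); Player B prefers X (6 > -1) — not an equilibrium.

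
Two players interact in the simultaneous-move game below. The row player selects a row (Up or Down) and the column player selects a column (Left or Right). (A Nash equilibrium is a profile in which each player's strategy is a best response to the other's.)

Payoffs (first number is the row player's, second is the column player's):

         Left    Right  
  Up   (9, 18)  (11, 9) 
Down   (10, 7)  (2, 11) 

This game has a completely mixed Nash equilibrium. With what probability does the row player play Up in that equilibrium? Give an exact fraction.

Let x be the probability that the row player plays Up. In a completely mixed equilibrium, the column player must be indifferent between Left and Right.
The column player's expected payoff from Left is 18x + 7(1−x); from Right it is 9x + 11(1−x).
Setting these equal: 11x + 7 = −2x + 11, so x = 4/13.

4/13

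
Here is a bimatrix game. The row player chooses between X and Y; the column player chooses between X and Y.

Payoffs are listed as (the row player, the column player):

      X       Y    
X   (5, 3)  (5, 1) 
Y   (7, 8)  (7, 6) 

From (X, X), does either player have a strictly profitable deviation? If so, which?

The row player

The row player at (X, X) earns 5; deviating to Y yields 7 — a strict improvement.
The column player earns 3; deviating to Y yields 1 — not better.
Only the row player has a strictly profitable deviation.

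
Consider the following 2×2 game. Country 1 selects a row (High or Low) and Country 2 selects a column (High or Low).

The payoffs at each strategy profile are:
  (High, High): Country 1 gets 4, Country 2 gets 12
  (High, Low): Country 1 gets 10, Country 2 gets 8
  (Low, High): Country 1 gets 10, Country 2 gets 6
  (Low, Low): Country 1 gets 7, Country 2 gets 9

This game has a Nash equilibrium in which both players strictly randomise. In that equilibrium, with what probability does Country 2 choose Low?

2/3

Let y be the probability that Country 2 plays High. In a completely mixed equilibrium, Country 1 must be indifferent between High and Low.
Country 1's expected payoff from High is 4y + 10(1−y); from Low it is 10y + 7(1−y).
Setting these equal: −6y + 10 = 3y + 7, so y = 1/3.
Therefore Country 2 plays Low with probability 1 − 1/3 = 2/3.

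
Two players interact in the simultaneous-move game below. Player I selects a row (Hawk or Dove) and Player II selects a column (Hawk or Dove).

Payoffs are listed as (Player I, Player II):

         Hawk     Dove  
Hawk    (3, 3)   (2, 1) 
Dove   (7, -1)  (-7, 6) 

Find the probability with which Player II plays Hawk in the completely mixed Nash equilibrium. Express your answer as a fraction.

9/13

Let q be the probability that Player II plays Hawk. In a completely mixed equilibrium, Player I must be indifferent between Hawk and Dove.
Player I's expected payoff from Hawk is 3q + 2(1−q); from Dove it is 7q − 7(1−q).
Setting these equal: q + 2 = 14q − 7, so q = 9/13.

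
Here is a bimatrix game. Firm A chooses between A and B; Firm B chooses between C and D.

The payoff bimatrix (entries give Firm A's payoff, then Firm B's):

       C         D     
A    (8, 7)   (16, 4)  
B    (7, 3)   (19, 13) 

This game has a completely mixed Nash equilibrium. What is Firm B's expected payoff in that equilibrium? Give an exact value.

First find x, the probability Firm A plays A, from Firm B's indifference between C and D: 7x + 3(1−x) = 4x + 13(1−x), giving x = 10/13.
Since Firm B is indifferent in equilibrium, Firm B's expected payoff equals the payoff from either column against (10/13, 3/13). Using C: 7(10/13) + 3(3/13) = 79/13.

79/13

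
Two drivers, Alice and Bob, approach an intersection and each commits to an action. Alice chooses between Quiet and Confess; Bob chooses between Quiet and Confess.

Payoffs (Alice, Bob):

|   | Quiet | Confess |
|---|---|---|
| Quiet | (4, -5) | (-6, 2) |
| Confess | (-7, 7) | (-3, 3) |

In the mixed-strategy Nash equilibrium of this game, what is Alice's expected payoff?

-27/7

First find q, the probability Bob plays Quiet, from Alice's indifference between Quiet and Confess: 4q − 6(1−q) = −7q − 3(1−q), giving q = 3/14.
Since Alice is indifferent in equilibrium, Alice's expected payoff equals the payoff from either row against (3/14, 11/14). Using Quiet: 4(3/14) − 6(11/14) = -27/7.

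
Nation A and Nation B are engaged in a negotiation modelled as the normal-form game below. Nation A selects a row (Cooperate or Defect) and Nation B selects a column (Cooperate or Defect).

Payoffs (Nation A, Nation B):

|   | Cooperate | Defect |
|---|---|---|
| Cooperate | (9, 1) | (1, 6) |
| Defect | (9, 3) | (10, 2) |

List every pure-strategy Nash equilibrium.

(Defect, Cooperate)

(Cooperate, Cooperate): Nation B prefers Defect (6 > 1) — not an equilibrium.
(Cooperate, Defect): Nation A prefers Defect (10 > 1) — not an equilibrium.
(Defect, Cooperate): Nation A gets 9 ≥ 9 from Cooperate, and Nation B gets 3 ≥ 2 from Defect — Nash equilibrium.
(Defect, Defect): Nation B prefers Cooperate (3 > 2) — not an equilibrium.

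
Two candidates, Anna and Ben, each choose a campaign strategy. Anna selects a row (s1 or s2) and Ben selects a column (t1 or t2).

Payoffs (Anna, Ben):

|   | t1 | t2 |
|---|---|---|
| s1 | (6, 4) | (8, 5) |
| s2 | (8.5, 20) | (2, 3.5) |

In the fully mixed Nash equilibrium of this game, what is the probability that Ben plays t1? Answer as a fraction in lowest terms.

Let y be the probability that Ben plays t1. In a completely mixed equilibrium, Anna must be indifferent between s1 and s2.
Anna's expected payoff from s1 is 6y + 8(1−y); from s2 it is 8.5y + 2(1−y).
Setting these equal: −2y + 8 = 6.5y + 2, so y = 12/17.

12/17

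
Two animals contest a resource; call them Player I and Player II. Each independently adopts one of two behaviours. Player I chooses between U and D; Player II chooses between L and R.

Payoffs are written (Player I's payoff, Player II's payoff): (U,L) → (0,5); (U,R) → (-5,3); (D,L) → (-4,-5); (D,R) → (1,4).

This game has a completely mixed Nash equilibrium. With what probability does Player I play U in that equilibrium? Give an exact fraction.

Let r be the probability that Player I plays U. In a completely mixed equilibrium, Player II must be indifferent between L and R.
Player II's expected payoff from L is 5r − 5(1−r); from R it is 3r + 4(1−r).
Setting these equal: 10r − 5 = −r + 4, so r = 9/11.

9/11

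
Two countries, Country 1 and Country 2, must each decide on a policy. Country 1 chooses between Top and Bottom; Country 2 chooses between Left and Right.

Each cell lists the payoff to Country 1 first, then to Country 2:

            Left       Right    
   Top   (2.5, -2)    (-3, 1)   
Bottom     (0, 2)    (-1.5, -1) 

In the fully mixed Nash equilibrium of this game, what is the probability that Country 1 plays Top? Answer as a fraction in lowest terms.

1/2

Let p be the probability that Country 1 plays Top. In a completely mixed equilibrium, Country 2 must be indifferent between Left and Right.
Country 2's expected payoff from Left is −2p + 2(1−p); from Right it is p − (1−p).
Setting these equal: −4p + 2 = 2p − 1, so p = 1/2.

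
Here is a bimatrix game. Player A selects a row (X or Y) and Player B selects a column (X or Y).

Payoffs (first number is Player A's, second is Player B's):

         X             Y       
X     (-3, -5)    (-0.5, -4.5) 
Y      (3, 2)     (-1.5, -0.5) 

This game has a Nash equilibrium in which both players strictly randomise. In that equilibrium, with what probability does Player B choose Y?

6/7

Let c be the probability that Player B plays X. In a completely mixed equilibrium, Player A must be indifferent between X and Y.
Player A's expected payoff from X is −3c − 0.5(1−c); from Y it is 3c − 1.5(1−c).
Setting these equal: −2.5c − 0.5 = 4.5c − 1.5, so c = 1/7.
Therefore Player B plays Y with probability 1 − 1/7 = 6/7.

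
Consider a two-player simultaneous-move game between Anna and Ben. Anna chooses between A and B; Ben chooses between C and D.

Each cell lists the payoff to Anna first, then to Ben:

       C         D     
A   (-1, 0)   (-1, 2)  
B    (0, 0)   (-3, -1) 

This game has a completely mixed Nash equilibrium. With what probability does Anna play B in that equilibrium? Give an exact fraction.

Let r be the probability that Anna plays A. In a completely mixed equilibrium, Ben must be indifferent between C and D.
Ben's expected payoff from C is 0; from D it is 2r − (1−r).
Setting these equal: 0 = 3r − 1, so r = 1/3.
Therefore Anna plays B with probability 1 − 1/3 = 2/3.

2/3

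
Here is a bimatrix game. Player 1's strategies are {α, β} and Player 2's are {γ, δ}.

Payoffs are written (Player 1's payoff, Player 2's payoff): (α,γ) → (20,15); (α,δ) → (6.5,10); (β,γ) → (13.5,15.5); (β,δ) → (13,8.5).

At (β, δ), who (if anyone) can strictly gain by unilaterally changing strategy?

Player 1 at (β, δ) earns 13; deviating to α yields 6.5 — not better.
Player 2 earns 8.5; deviating to γ yields 15.5 — a strict improvement.
Only Player 2 has a strictly profitable deviation.

Player 2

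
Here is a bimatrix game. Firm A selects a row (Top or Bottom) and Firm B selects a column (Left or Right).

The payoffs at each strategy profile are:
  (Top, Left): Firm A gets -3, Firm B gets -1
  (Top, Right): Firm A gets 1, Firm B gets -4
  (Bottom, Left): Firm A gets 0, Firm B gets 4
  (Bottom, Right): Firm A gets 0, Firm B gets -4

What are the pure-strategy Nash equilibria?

(Top, Left): Firm A prefers Bottom (0 > -3) — not an equilibrium.
(Top, Right): Firm B prefers Left (-1 > -4) — not an equilibrium.
(Bottom, Left): Firm A gets 0 ≥ -3 from Top, and Firm B gets 4 ≥ -4 from Right — Nash equilibrium.
(Bottom, Right): Firm A prefers Top (1 > 0); Firm B prefers Left (4 > -4) — not an equilibrium.

(Bottom, Left)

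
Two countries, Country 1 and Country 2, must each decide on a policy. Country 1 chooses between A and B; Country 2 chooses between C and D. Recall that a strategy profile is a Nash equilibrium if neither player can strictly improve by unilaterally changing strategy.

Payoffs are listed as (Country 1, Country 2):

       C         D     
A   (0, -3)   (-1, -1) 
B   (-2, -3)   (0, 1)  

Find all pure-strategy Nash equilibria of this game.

(A, C): Country 2 prefers D (-1 > -3) — not an equilibrium.
(A, D): Country 1 prefers B (0 > -1) — not an equilibrium.
(B, C): Country 1 prefers A (0 > -2); Country 2 prefers D (1 > -3) — not an equilibrium.
(B, D): Country 1 gets 0 ≥ -1 from A, and Country 2 gets 1 ≥ -3 from C — Nash equilibrium.

(B, D)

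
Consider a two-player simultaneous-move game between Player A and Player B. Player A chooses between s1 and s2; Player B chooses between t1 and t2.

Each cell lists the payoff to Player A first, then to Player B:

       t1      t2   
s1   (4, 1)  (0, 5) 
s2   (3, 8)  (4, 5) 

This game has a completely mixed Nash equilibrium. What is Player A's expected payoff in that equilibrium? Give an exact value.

16/5

First find y, the probability Player B plays t1, from Player A's indifference between s1 and s2: 4y = 3y + 4(1−y), giving y = 4/5.
Since Player A is indifferent in equilibrium, Player A's expected payoff equals the payoff from either row against (4/5, 1/5). Using s1: 4(4/5) = 16/5.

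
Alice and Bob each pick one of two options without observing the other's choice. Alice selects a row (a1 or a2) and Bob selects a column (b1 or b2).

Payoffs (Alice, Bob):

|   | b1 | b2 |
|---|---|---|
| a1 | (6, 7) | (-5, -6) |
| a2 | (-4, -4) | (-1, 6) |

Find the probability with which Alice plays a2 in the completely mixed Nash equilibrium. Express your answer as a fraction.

Let r be the probability that Alice plays a1. In a completely mixed equilibrium, Bob must be indifferent between b1 and b2.
Bob's expected payoff from b1 is 7r − 4(1−r); from b2 it is −6r + 6(1−r).
Setting these equal: 11r − 4 = −12r + 6, so r = 10/23.
Therefore Alice plays a2 with probability 1 − 10/23 = 13/23.

13/23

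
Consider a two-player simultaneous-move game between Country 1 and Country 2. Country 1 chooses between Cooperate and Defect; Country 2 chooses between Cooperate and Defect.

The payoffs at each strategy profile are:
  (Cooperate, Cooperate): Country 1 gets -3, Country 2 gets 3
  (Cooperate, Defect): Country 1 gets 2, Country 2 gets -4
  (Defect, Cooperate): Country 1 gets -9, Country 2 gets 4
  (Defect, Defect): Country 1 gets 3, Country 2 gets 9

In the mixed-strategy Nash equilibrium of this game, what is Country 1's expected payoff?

9/7

First find y, the probability Country 2 plays Cooperate, from Country 1's indifference between Cooperate and Defect: −3y + 2(1−y) = −9y + 3(1−y), giving y = 1/7.
Since Country 1 is indifferent in equilibrium, Country 1's expected payoff equals the payoff from either row against (1/7, 6/7). Using Cooperate: −3(1/7) + 2(6/7) = 9/7.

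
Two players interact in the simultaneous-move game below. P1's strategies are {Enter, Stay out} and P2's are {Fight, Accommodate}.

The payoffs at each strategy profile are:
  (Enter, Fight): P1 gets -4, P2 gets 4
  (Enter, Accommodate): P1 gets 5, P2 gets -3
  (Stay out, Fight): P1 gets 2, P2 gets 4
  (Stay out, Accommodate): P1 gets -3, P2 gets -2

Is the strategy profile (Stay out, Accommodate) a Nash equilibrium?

No

At (Stay out, Accommodate), P1 earns -3; switching to Enter would give 5, so P1 would deviate.
P2 earns -2; switching to Fight would give 4, so P2 would deviate.
Since at least one player can profitably deviate, this is not a Nash equilibrium.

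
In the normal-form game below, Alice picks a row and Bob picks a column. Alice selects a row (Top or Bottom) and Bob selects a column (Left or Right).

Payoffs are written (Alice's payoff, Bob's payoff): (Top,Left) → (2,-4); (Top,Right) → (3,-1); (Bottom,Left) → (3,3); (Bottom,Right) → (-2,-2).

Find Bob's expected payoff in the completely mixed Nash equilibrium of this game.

First find x, the probability Alice plays Top, from Bob's indifference between Left and Right: −4x + 3(1−x) = −x − 2(1−x), giving x = 5/8.
Since Bob is indifferent in equilibrium, Bob's expected payoff equals the payoff from either column against (5/8, 3/8). Using Left: −4(5/8) + 3(3/8) = -11/8.

-11/8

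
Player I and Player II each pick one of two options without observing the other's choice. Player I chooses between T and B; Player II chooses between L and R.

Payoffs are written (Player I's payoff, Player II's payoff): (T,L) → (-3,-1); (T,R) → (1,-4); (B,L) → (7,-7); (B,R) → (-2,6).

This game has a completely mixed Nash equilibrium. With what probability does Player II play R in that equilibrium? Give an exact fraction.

Let q be the probability that Player II plays L. In a completely mixed equilibrium, Player I must be indifferent between T and B.
Player I's expected payoff from T is −3q + (1−q); from B it is 7q − 2(1−q).
Setting these equal: −4q + 1 = 9q − 2, so q = 3/13.
Therefore Player II plays R with probability 1 − 3/13 = 10/13.

10/13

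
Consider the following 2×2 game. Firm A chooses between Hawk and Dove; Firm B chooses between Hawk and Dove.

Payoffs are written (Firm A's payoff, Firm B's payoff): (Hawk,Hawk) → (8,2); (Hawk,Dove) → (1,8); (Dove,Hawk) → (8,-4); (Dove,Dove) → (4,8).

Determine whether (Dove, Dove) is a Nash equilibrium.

Yes

At (Dove, Dove), Firm A earns 4; switching to Hawk would give 1, so Firm A has no profitable deviation.
Firm B earns 8; switching to Hawk would give -4, so Firm B has no profitable deviation.
Neither player can gain by a unilateral deviation, so this profile is a Nash equilibrium.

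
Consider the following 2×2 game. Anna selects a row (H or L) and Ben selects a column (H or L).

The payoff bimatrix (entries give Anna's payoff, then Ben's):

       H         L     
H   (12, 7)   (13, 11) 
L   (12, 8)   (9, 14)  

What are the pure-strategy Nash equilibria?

(H, L)

(H, H): Ben prefers L (11 > 7) — not an equilibrium.
(H, L): Anna gets 13 ≥ 9 from L, and Ben gets 11 ≥ 7 from H — Nash equilibrium.
(L, H): Ben prefers L (14 > 8) — not an equilibrium.
(L, L): Anna prefers H (13 > 9) — not an equilibrium.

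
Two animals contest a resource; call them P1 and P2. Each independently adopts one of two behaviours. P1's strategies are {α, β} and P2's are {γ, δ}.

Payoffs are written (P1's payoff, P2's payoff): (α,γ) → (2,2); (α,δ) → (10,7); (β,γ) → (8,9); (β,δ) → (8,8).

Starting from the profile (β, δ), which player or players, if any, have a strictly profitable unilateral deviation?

P1 at (β, δ) earns 8; deviating to α yields 10 — a strict improvement.
P2 earns 8; deviating to γ yields 9 — a strict improvement.
Both P1 and P2 have strictly profitable deviations.

Both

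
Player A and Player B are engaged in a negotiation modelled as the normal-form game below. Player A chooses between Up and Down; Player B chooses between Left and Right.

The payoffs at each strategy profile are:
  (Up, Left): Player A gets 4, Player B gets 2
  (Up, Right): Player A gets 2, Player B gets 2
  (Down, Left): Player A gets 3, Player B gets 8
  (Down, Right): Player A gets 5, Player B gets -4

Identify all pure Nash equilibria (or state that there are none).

(Up, Left)

(Up, Left): Player A gets 4 ≥ 3 from Down, and Player B gets 2 ≥ 2 from Right — Nash equilibrium.
(Up, Right): Player A prefers Down (5 > 2) — not an equilibrium.
(Down, Left): Player A prefers Up (4 > 3) — not an equilibrium.
(Down, Right): Player B prefers Left (8 > -4) — not an equilibrium.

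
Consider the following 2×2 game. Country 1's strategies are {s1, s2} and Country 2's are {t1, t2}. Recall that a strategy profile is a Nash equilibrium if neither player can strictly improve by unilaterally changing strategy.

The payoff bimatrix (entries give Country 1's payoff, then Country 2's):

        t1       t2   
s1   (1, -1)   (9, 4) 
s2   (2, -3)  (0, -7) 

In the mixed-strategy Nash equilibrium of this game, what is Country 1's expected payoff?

9/5

First find q, the probability Country 2 plays t1, from Country 1's indifference between s1 and s2: q + 9(1−q) = 2q, giving q = 9/10.
Since Country 1 is indifferent in equilibrium, Country 1's expected payoff equals the payoff from either row against (9/10, 1/10). Using s1: (9/10) + 9(1/10) = 9/5.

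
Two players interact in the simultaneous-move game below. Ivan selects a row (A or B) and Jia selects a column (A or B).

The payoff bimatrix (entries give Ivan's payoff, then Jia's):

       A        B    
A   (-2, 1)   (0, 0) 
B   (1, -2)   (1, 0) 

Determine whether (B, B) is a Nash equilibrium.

At (B, B), Ivan earns 1; switching to A would give 0, so Ivan has no profitable deviation.
Jia earns 0; switching to A would give -2, so Jia has no profitable deviation.
Neither player can gain by a unilateral deviation, so this profile is a Nash equilibrium.

Yes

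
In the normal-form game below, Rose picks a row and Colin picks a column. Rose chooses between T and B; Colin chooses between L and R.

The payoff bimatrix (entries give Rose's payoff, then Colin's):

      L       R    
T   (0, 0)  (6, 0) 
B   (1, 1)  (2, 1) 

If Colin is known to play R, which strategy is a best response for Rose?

Against R, Rose earns 6 from T and 2 from B.
So T is the best response.

T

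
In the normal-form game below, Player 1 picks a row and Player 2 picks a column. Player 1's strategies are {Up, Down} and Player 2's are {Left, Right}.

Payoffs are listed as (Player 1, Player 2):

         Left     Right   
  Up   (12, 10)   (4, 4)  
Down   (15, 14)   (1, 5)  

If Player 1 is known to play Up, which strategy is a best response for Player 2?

Against Up, Player 2 earns 10 from Left and 4 from Right.
So Left is the best response.

Left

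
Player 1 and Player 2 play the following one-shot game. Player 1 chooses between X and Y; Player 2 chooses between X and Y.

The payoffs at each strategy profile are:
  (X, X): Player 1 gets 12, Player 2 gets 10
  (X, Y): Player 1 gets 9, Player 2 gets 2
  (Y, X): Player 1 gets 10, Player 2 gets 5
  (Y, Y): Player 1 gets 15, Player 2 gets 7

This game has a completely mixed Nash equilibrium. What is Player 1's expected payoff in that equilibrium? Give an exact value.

45/4

First find q, the probability Player 2 plays X, from Player 1's indifference between X and Y: 12q + 9(1−q) = 10q + 15(1−q), giving q = 3/4.
Since Player 1 is indifferent in equilibrium, Player 1's expected payoff equals the payoff from either row against (3/4, 1/4). Using X: 12(3/4) + 9(1/4) = 45/4.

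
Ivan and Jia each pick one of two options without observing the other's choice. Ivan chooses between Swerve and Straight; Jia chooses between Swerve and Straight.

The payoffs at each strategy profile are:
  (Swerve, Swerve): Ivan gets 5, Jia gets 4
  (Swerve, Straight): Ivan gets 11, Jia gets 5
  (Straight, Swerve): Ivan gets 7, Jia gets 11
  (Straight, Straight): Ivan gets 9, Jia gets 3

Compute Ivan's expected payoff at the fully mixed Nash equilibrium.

8

First find y, the probability Jia plays Swerve, from Ivan's indifference between Swerve and Straight: 5y + 11(1−y) = 7y + 9(1−y), giving y = 1/2.
Since Ivan is indifferent in equilibrium, Ivan's expected payoff equals the payoff from either row against (1/2, 1/2). Using Swerve: 5(1/2) + 11(1/2) = 8.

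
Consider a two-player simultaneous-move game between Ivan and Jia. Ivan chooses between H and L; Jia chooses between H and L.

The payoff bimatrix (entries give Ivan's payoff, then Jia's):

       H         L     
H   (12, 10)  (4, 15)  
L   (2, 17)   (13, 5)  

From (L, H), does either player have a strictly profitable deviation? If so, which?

Ivan at (L, H) earns 2; deviating to H yields 12 — a strict improvement.
Jia earns 17; deviating to L yields 5 — not better.
Only Ivan has a strictly profitable deviation.

Ivan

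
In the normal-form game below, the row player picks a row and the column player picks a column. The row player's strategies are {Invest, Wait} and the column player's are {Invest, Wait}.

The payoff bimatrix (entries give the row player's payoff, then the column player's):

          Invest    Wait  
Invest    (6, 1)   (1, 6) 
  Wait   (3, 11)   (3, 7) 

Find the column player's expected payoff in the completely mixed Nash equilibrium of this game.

First find x, the probability the row player plays Invest, from the column player's indifference between Invest and Wait: x + 11(1−x) = 6x + 7(1−x), giving x = 4/9.
Since the column player is indifferent in equilibrium, the column player's expected payoff equals the payoff from either column against (4/9, 5/9). Using Invest: (4/9) + 11(5/9) = 59/9.

59/9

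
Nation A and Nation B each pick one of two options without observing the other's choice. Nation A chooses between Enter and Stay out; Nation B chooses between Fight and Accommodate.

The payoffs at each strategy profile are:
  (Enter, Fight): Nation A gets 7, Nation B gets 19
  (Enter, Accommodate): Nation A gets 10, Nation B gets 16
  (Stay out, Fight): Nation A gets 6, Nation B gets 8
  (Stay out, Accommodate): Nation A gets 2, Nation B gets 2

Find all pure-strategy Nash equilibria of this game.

(Enter, Fight)

(Enter, Fight): Nation A gets 7 ≥ 6 from Stay out, and Nation B gets 19 ≥ 16 from Accommodate — Nash equilibrium.
(Enter, Accommodate): Nation B prefers Fight (19 > 16) — not an equilibrium.
(Stay out, Fight): Nation A prefers Enter (7 > 6) — not an equilibrium.
(Stay out, Accommodate): Nation A prefers Enter (10 > 2); Nation B prefers Fight (8 > 2) — not an equilibrium.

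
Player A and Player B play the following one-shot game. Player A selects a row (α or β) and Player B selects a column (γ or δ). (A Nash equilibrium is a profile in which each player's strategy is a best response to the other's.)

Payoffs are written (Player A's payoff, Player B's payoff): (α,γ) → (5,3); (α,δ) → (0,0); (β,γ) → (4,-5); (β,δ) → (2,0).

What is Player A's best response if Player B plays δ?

Against δ, Player A earns 0 from α and 2 from β.
So β is the best response.

β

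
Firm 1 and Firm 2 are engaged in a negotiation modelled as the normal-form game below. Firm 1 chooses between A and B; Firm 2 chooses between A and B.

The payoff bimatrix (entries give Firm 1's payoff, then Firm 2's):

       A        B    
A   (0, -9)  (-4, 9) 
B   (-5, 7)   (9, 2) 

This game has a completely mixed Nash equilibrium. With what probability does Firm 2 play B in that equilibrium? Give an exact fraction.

Let q be the probability that Firm 2 plays A. In a completely mixed equilibrium, Firm 1 must be indifferent between A and B.
Firm 1's expected payoff from A is −4(1−q); from B it is −5q + 9(1−q).
Setting these equal: 4q − 4 = −14q + 9, so q = 13/18.
Therefore Firm 2 plays B with probability 1 − 13/18 = 5/18.

5/18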